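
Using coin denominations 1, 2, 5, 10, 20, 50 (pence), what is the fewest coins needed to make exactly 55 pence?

2

55 − 1×50→5 − 1×5→0
Total coins = 1 + 1 = 2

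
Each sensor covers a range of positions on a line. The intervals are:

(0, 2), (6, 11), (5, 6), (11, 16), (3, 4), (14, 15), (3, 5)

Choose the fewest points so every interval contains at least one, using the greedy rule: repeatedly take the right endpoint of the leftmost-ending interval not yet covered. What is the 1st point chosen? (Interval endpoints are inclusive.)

Sorted: [0,2] [3,4] [3,5] [5,6] [6,11] [14,15] [11,16]
{[0,2]} hit by 2; {[3,4],[3,5]} hit by 4; {[5,6],[6,11]} hit by 6; {[14,15],[11,16]} hit by 15.
Points: 2, 4, 6, 15 (4 total).

2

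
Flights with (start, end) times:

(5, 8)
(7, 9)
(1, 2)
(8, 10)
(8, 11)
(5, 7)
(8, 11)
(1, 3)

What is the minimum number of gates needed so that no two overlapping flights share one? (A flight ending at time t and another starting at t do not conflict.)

starts: [1, 1, 5, 5, 7, 8, 8, 8]
ends:   [2, 3, 7, 8, 9, 10, 11, 11]
s1→1 s1→2 e2→1 e3→0 s5→1 s5→2 e7→1 s7→2 e8→1 s8→2 s8→3 s8→4  — peak 4.

4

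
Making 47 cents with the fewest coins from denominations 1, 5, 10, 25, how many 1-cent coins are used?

2

Use the largest denomination that fits, subtract, and repeat.
47 − 1×25→22 − 2×10→2 − 2×1→0
Count of 1: 2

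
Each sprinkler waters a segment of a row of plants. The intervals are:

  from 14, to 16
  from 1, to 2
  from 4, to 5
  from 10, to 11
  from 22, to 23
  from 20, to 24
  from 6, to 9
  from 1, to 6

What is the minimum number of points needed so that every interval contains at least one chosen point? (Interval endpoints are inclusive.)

Process intervals by earliest right end; each time one isn't hit yet, stab at its right endpoint.
Sorted: [1,2] [4,5] [1,6] [6,9] [10,11] [14,16] [22,23] [20,24]
{[1,2]} hit by 2; {[4,5],[1,6]} hit by 5; {[6,9]} hit by 9; {[10,11]} hit by 11; {[14,16]} hit by 16; {[22,23],[20,24]} hit by 23.
Points: 2, 5, 9, 11, 16, 23 (6 total).

6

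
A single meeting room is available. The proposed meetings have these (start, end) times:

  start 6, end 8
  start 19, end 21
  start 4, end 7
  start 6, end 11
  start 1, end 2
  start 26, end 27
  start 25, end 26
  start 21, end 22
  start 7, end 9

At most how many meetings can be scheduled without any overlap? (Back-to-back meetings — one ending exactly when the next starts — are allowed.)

7

By end time: (1,2), (4,7), (6,8), (7,9), (6,11), (19,21), (21,22), (25,26), (26,27).
Pick (1,2); next start ≥ 2 → (4,7); next start ≥ 7 → (7,9); next start ≥ 9 → (19,21); next start ≥ 21 → (21,22); next start ≥ 22 → (25,26); next start ≥ 26 → (26,27).
Selected 7 meetings.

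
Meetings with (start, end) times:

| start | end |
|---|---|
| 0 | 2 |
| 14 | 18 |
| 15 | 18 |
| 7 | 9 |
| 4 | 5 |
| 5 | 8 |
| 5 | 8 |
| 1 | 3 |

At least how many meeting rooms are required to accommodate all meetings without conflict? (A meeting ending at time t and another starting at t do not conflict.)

3

Events (time:±→running): 0:+→1 1:+→2 2:-→1 3:-→0 4:+→1 5:-→0 5:+→1 5:+→2 7:+→3 … peak 3.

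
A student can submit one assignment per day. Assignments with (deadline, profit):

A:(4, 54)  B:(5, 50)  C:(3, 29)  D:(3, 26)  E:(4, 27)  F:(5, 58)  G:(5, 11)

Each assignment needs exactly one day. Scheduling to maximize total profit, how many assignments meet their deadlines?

By profit: F(d5,58), A(d4,54), B(d5,50), C(d3,29), E(d4,27), D(d3,26), G(d5,11)
F→slot 5; A→slot 4; B→slot 3; C→slot 2; E→slot 1; D skipped; G skipped.
5 of 7 scheduled.

5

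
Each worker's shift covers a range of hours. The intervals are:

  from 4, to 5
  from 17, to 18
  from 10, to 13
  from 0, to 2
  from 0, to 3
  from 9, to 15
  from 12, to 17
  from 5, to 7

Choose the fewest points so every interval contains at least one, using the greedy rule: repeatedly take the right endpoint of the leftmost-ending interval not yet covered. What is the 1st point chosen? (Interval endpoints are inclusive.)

2

Process intervals by earliest right end; each time one isn't hit yet, stab at its right endpoint.
Sorted: [0,2] [0,3] [4,5] [5,7] [10,13] [9,15] [12,17] [17,18]
{[0,2],[0,3]} hit by 2; {[4,5],[5,7]} hit by 5; {[10,13],[9,15],[12,17]} hit by 13; {[17,18]} hit by 18.
Points: 2, 5, 13, 18 (4 total).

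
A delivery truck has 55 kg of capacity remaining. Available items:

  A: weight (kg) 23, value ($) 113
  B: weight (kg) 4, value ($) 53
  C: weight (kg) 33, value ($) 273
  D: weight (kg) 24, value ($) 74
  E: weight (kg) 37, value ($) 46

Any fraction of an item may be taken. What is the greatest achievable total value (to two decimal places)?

414.43

Order: B (53/4=13.25) > C (273/33=8.27) > A (113/23=4.91) > D (74/24=3.08) > E (46/37=1.24)
Fill: take B (4 @ 53) → take C (33 @ 273) → take 18/23 of A → 88.43; 55/55 used.
Total value = 414.43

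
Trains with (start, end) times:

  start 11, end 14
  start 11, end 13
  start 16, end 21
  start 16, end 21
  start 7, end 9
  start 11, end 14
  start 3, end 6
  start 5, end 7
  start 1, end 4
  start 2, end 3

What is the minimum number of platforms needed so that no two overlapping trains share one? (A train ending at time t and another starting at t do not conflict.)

starts: [1, 2, 3, 5, 7, 11, 11, 11, 16, 16]
ends:   [3, 4, 6, 7, 9, 13, 14, 14, 21, 21]
s1→1 s2→2 e3→1 s3→2 e4→1 s5→2 e6→1 e7→0 s7→1 e9→0 s11→1 s11→2 s11→3  — peak 3.

3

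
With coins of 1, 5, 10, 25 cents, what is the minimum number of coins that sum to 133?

Greedy: take as many of the largest coin as possible, then repeat with the remainder.
133 − 5×25→8 − 1×5→3 − 3×1→0
Total coins = 5 + 1 + 3 = 9

9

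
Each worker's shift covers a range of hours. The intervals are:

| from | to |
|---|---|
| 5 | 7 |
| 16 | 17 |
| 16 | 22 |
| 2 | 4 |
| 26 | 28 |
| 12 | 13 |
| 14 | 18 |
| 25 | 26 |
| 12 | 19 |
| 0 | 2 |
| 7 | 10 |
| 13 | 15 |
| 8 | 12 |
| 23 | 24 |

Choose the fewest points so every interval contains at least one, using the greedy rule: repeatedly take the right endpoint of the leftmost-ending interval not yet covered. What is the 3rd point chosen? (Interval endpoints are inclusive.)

By right end: [0,2]  [2,4]  [5,7]  [7,10]  [8,12]  [12,13]  [13,15]  [16,17]  [14,18]  [12,19]  [16,22]  [23,24]  [25,26]  [26,28]
[0,2] uncovered → point at 2; [5,7] uncovered → point at 7; [8,12] uncovered → point at 12; [13,15] uncovered → point at 15; [16,17] uncovered → point at 17; [23,24] uncovered → point at 24; [25,26] uncovered → point at 26.
Points: 2, 7, 12, 15, 17, 24, 26 (7 total).

12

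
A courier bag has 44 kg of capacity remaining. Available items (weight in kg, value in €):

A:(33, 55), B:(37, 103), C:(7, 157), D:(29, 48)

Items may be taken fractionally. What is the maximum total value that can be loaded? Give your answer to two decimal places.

Greedy by value/weight ratio, highest first.
Ratios (sorted): C 22.43, B 2.78, A 1.67, D 1.66
take C (7 @ 157); take B (37 @ 103). Capacity used 44/44.
Total value = 260.00

260.00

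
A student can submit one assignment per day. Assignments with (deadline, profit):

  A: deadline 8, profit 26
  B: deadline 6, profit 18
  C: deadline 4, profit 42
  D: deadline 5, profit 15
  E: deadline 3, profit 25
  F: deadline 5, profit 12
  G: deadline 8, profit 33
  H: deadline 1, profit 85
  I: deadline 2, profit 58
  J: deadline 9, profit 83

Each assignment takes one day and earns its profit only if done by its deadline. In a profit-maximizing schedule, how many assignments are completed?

9

Sort by profit descending; place each in the latest free slot ≤ its deadline.
Profit order: H=85 J=83 I=58 C=42 G=33 A=26 E=25 B=18 D=15 F=12
Assign: H→slot 1, J→slot 9, I→slot 2, C→slot 4, G→slot 8, A→slot 7, E→slot 3, B→slot 6, D→slot 5, F skipped.
Slots: [1:H] [2:I] [3:E] [4:C] [5:D] [6:B] [7:A] [8:G] [9:J]
9 of 10 scheduled.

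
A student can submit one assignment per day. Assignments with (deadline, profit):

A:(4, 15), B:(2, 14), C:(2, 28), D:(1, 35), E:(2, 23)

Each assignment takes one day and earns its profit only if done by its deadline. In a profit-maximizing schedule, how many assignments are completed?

Sort by profit descending; place each in the latest free slot ≤ its deadline.
By profit: D(d1,35), C(d2,28), E(d2,23), A(d4,15), B(d2,14)
D→slot 1; C→slot 2; E skipped; A→slot 4; B skipped.
3 of 5 scheduled.

3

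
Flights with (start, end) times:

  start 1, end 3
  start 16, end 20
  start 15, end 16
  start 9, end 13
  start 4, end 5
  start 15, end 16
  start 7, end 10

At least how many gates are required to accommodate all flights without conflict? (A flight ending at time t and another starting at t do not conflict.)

2

Events (time:±→running): 1:+→1 3:-→0 4:+→1 5:-→0 7:+→1 9:+→2 … peak 2.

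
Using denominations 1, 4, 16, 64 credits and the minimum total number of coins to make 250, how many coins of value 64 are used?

Greedy: take as many of the largest coin as possible, then repeat with the remainder.
250 = 3×64 + 3×16 + 2×4 + 2×1
Count of 64: 3

3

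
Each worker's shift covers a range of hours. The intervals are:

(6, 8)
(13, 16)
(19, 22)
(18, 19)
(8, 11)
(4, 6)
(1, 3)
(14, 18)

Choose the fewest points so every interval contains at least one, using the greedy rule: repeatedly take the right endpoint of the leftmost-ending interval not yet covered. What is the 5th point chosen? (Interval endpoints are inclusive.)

19

By right end: [1,3]  [4,6]  [6,8]  [8,11]  [13,16]  [14,18]  [18,19]  [19,22]
[1,3] uncovered → point at 3; [4,6] uncovered → point at 6; [8,11] uncovered → point at 11; [13,16] uncovered → point at 16; [18,19] uncovered → point at 19.
Points: 3, 6, 11, 16, 19 (5 total).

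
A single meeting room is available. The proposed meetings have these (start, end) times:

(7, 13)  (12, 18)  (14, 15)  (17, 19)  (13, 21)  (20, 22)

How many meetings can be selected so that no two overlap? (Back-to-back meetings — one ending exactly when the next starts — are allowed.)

4

By end time: (7,13), (14,15), (12,18), (17,19), (13,21), (20,22).
Pick (7,13); next start ≥ 13 → (14,15); next start ≥ 15 → (17,19); next start ≥ 19 → (20,22).
Selected 4 meetings.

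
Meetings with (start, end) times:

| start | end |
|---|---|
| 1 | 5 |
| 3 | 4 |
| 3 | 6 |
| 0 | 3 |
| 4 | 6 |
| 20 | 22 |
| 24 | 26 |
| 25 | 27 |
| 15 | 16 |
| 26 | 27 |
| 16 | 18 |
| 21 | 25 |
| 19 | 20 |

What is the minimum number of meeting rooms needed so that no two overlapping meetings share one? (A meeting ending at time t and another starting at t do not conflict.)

3

The answer is the maximum number of intervals overlapping at any instant.
Events (time:±→running): 0:+→1 1:+→2 3:-→1 3:+→2 3:+→3 … peak 3.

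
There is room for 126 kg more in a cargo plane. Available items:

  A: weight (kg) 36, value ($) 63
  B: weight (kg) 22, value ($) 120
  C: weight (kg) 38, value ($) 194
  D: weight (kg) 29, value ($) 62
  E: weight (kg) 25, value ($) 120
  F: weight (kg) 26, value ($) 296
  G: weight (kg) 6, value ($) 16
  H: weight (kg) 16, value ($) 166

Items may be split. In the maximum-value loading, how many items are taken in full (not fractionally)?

Greedy by value/weight ratio, highest first.
Order: F (296/26=11.38) > H (166/16=10.38) > B (120/22=5.45) > C (194/38=5.11) > E (120/25=4.80) > G (16/6=2.67) > D (62/29=2.14) > A (63/36=1.75)
Fill: take F (26 @ 296) → take H (16 @ 166) → take B (22 @ 120) → take C (38 @ 194) → take 24/25 of E → 115.20; 126/126 used.
4 item(s) taken whole; one partial (take 24/25 of E).

4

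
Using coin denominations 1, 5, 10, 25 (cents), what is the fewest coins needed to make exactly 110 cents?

Use the largest denomination that fits, subtract, and repeat.
110 − 4×25→10 − 1×10→0
Total coins = 4 + 1 = 5

5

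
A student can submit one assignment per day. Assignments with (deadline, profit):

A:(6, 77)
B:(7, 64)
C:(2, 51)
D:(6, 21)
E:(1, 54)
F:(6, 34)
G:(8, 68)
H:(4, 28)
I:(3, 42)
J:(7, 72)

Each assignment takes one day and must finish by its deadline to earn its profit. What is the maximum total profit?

By profit: A(d6,77), J(d7,72), G(d8,68), B(d7,64), E(d1,54), C(d2,51), I(d3,42), F(d6,34), H(d4,28), D(d6,21)
A→slot 6; J→slot 7; G→slot 8; B→slot 5; E→slot 1; C→slot 2; I→slot 3; F→slot 4; H skipped; D skipped.
Profit = 54 + 51 + 42 + 34 + 64 + 77 + 72 + 68 = 462

462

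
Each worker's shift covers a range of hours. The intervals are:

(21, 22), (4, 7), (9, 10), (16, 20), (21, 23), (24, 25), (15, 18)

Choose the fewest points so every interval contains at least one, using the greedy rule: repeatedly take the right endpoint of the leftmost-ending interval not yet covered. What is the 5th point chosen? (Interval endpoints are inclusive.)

25

Sorted: [4,7] [9,10] [15,18] [16,20] [21,22] [21,23] [24,25]
{[4,7]} hit by 7; {[9,10]} hit by 10; {[15,18],[16,20]} hit by 18; {[21,22],[21,23]} hit by 22; {[24,25]} hit by 25.
Points: 7, 10, 18, 22, 25 (5 total).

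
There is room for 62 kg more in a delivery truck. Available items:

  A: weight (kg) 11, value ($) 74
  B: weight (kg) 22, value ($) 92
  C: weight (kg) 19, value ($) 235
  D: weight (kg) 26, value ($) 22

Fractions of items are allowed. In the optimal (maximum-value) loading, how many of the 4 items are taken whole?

Order: C (235/19=12.37) > A (74/11=6.73) > B (92/22=4.18) > D (22/26=0.85)
Fill: take C (19 @ 235) → take A (11 @ 74) → take B (22 @ 92) → take 10/26 of D → 8.46; 62/62 used.
3 item(s) taken whole; one partial (take 10/26 of D).

3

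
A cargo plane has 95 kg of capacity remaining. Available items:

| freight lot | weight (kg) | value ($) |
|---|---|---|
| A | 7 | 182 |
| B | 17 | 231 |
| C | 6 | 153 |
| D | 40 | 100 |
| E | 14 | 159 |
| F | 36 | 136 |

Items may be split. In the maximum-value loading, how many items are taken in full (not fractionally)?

Greedy by value/weight ratio, highest first.
Ratios (sorted): A 26.00, C 25.50, B 13.59, E 11.36, F 3.78, D 2.50
take A (7 @ 182); take C (6 @ 153); take B (17 @ 231); take E (14 @ 159); take F (36 @ 136); take 15/40 of D → 37.50. Capacity used 95/95.
5 item(s) taken whole; one partial (take 15/40 of D).

5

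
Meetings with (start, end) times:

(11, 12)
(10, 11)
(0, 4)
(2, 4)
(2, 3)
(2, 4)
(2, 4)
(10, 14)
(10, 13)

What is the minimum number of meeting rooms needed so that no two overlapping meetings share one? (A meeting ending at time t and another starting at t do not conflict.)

5

The answer is the maximum number of intervals overlapping at any instant.
starts: [0, 2, 2, 2, 2, 10, 10, 10, 11]
ends:   [3, 4, 4, 4, 4, 11, 12, 13, 14]
s0→1 s2→2 s2→3 s2→4 s2→5  — peak 5.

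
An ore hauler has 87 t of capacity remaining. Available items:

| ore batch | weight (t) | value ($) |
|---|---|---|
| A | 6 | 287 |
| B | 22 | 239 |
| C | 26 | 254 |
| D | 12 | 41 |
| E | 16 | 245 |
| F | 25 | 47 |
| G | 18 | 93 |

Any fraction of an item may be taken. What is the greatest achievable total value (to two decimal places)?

1112.83

Order: A (287/6=47.83) > E (245/16=15.31) > B (239/22=10.86) > C (254/26=9.77) > G (93/18=5.17) > D (41/12=3.42) > F (47/25=1.88)
Fill: take A (6 @ 287) → take E (16 @ 245) → take B (22 @ 239) → take C (26 @ 254) → take 17/18 of G → 87.83; 87/87 used.
Total value = 1112.83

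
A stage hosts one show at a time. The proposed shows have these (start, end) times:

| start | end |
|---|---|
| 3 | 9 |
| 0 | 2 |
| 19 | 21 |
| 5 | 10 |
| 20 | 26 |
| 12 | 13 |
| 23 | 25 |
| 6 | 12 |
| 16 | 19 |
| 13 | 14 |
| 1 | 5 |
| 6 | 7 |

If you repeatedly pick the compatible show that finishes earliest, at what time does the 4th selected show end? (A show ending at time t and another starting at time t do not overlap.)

Sorted by end: (0,2)  (1,5)  (6,7)  (3,9)  (5,10)  (6,12)  (12,13)  (13,14)  (16,19)  (19,21)  (23,25)  (20,26)
take (0,2); take (6,7); skip (3,9); take (12,13); take (13,14); take (16,19); take (19,21); take (23,25).
Selected: (0,2) (6,7) (12,13) (13,14) (16,19) (19,21) (23,25)

14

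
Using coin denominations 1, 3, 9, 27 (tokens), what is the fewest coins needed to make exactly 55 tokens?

55 − 2×27→1 − 1×1→0
Total coins = 2 + 1 = 3

3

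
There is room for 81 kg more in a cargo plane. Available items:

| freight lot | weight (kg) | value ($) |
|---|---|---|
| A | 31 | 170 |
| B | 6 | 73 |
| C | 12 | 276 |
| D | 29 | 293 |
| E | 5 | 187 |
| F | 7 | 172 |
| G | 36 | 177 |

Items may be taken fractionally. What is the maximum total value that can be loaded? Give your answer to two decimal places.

1121.65

Sort by value per unit weight and fill in that order.
Ratios (sorted): E 37.40, F 24.57, C 23.00, B 12.17, D 10.10, A 5.48, G 4.92
take E (5 @ 187); take F (7 @ 172); take C (12 @ 276); take B (6 @ 73); take D (29 @ 293); take 22/31 of A → 120.65. Capacity used 81/81.
Total value = 1121.65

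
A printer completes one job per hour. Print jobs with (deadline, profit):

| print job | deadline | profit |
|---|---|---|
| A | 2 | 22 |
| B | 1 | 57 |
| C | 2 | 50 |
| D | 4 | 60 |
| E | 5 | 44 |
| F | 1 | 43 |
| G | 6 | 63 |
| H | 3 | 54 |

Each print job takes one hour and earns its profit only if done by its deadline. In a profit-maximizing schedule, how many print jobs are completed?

6

Profit order: G=63 D=60 B=57 H=54 C=50 E=44 F=43 A=22
Assign: G→slot 6, D→slot 4, B→slot 1, H→slot 3, C→slot 2, E→slot 5, F skipped, A skipped.
Slots: [1:B] [2:C] [3:H] [4:D] [5:E] [6:G]
6 of 8 scheduled.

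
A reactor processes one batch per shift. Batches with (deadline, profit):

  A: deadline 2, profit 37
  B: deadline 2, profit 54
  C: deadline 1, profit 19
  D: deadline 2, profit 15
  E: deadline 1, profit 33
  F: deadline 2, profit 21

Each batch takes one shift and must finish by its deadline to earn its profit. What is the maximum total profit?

91

Take jobs in profit order; each goes to the latest open slot no later than its deadline.
Profit order: B=54 A=37 E=33 F=21 C=19 D=15
Assign: B→slot 2, A→slot 1, E skipped, F skipped, C skipped, D skipped.
Slots: [1:A] [2:B]
Profit = 37 + 54 = 91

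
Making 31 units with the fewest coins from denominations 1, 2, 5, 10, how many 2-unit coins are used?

0

31 − 3×10→1 − 1×1→0
Count of 2: 0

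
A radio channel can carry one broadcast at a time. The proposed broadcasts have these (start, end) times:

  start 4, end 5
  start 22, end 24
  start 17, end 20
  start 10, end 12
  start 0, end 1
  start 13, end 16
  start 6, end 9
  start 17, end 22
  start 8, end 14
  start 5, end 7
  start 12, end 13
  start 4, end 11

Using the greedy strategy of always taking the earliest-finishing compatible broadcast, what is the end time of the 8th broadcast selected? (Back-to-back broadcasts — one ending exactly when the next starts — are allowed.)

Sort by end time and greedily take each interval whose start is ≥ the last chosen end.
Sorted by end: (0,1)  (4,5)  (5,7)  (6,9)  (4,11)  (10,12)  (12,13)  (8,14)  (13,16)  (17,20)  (17,22)  (22,24)
take (0,1); take (4,5); take (5,7); skip (6,9); take (10,12); take (12,13); take (13,16); take (17,20); take (22,24).
Selected: (0,1) (4,5) (5,7) (10,12) (12,13) (13,16) (17,20) (22,24)

24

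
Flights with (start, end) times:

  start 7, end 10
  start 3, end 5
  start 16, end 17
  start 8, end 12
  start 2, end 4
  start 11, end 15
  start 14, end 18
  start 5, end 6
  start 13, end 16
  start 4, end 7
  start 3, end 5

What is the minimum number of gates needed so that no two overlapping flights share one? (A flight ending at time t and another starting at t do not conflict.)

Count concurrent intervals with a sweep; the peak is the room count.
Events (time:±→running): 2:+→1 3:+→2 3:+→3 … peak 3.

3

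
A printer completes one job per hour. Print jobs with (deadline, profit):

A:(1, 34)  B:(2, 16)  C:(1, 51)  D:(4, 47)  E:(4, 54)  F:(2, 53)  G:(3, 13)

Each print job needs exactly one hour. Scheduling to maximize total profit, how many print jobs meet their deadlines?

By profit: E(d4,54), F(d2,53), C(d1,51), D(d4,47), A(d1,34), B(d2,16), G(d3,13)
E→slot 4; F→slot 2; C→slot 1; D→slot 3; A skipped; B skipped; G skipped.
4 of 7 scheduled.

4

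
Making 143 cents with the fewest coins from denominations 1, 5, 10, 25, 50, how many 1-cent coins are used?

143 = 2×50 + 1×25 + 1×10 + 1×5 + 3×1
Count of 1: 3

3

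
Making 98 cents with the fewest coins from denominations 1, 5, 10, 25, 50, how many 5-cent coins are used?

Use the largest denomination that fits, subtract, and repeat.
98 − 1×50→48 − 1×25→23 − 2×10→3 − 3×1→0
Count of 5: 0

0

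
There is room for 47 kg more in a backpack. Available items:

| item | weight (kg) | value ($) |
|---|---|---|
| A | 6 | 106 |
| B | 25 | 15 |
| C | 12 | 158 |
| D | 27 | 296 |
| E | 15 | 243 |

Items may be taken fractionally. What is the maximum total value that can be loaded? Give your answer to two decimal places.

660.48

Sort by value per unit weight and fill in that order.
Ratios (sorted): A 17.67, E 16.20, C 13.17, D 10.96, B 0.60
take A (6 @ 106); take E (15 @ 243); take C (12 @ 158); take 14/27 of D → 153.48. Capacity used 47/47.
Total value = 660.48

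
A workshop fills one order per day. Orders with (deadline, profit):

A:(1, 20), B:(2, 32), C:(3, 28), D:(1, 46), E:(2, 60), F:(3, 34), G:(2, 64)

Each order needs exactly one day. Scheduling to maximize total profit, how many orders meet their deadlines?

3

Take jobs in profit order; each goes to the latest open slot no later than its deadline.
By profit: G(d2,64), E(d2,60), D(d1,46), F(d3,34), B(d2,32), C(d3,28), A(d1,20)
G→slot 2; E→slot 1; D skipped; F→slot 3; B skipped; C skipped; A skipped.
3 of 7 scheduled.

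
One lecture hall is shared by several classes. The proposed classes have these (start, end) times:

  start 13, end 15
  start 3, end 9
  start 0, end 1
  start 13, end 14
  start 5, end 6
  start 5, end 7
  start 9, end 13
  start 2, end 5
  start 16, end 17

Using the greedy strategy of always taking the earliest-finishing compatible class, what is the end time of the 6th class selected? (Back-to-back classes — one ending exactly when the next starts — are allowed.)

Order by finish time; keep every interval that doesn't clash with the previous kept one.
By end time: (0,1), (2,5), (5,6), (5,7), (3,9), (9,13), (13,14), (13,15), (16,17).
Pick (0,1); next start ≥ 1 → (2,5); next start ≥ 5 → (5,6); next start ≥ 6 → (9,13); next start ≥ 13 → (13,14); next start ≥ 14 → (16,17).
Selected: (0,1) (2,5) (5,6) (9,13) (13,14) (16,17)

17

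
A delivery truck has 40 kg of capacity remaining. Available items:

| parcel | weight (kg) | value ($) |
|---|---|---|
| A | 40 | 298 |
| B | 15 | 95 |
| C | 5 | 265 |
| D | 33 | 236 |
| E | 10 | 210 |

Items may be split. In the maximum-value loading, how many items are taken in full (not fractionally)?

2

Ratios (sorted): C 53.00, E 21.00, A 7.45, D 7.15, B 6.33
take C (5 @ 265); take E (10 @ 210); take 25/40 of A → 186.25. Capacity used 40/40.
2 item(s) taken whole; one partial (take 25/40 of A).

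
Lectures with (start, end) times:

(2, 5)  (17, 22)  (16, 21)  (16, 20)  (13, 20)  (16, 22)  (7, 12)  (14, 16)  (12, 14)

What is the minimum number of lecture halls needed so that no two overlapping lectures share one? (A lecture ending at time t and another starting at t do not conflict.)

starts: [2, 7, 12, 13, 14, 16, 16, 16, 17]
ends:   [5, 12, 14, 16, 20, 20, 21, 22, 22]
s2→1 e5→0 s7→1 e12→0 s12→1 s13→2 e14→1 s14→2 e16→1 s16→2 s16→3 s16→4 s17→5  — peak 5.

5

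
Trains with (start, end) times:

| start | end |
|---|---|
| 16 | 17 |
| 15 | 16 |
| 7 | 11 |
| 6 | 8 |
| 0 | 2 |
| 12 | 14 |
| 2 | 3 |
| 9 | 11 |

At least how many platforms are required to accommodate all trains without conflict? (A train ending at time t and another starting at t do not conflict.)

2

Count concurrent intervals with a sweep; the peak is the room count.
Events (time:±→running): 0:+→1 2:-→0 2:+→1 3:-→0 6:+→1 7:+→2 … peak 2.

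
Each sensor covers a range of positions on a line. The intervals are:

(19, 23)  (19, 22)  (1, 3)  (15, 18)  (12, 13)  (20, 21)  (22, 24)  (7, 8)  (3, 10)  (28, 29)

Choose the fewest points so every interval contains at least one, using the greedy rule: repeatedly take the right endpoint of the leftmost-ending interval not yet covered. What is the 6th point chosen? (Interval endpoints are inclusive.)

Sorted: [1,3] [7,8] [3,10] [12,13] [15,18] [20,21] [19,22] [19,23] [22,24] [28,29]
{[1,3]} hit by 3; {[7,8],[3,10]} hit by 8; {[12,13]} hit by 13; {[15,18]} hit by 18; {[20,21],[19,22],[19,23]} hit by 21; {[22,24]} hit by 24; {[28,29]} hit by 29.
Points: 3, 8, 13, 18, 21, 24, 29 (7 total).

24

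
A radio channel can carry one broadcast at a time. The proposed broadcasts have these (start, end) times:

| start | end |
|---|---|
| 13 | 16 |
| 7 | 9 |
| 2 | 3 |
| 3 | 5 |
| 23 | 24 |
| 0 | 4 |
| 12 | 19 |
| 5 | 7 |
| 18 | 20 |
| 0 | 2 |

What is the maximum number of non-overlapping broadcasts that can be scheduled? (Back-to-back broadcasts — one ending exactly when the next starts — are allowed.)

By end time: (0,2), (2,3), (0,4), (3,5), (5,7), (7,9), (13,16), (12,19), (18,20), (23,24).
Pick (0,2); next start ≥ 2 → (2,3); next start ≥ 3 → (3,5); next start ≥ 5 → (5,7); next start ≥ 7 → (7,9); next start ≥ 9 → (13,16); next start ≥ 16 → (18,20); next start ≥ 20 → (23,24).
Selected 8 broadcasts.

8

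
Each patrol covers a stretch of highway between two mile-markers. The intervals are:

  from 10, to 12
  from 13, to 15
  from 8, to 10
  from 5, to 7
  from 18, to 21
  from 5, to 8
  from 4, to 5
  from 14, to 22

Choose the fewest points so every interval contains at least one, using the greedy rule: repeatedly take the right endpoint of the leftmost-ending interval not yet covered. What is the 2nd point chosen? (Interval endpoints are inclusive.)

10

Process intervals by earliest right end; each time one isn't hit yet, stab at its right endpoint.
By right end: [4,5]  [5,7]  [5,8]  [8,10]  [10,12]  [13,15]  [18,21]  [14,22]
[4,5] uncovered → point at 5; [8,10] uncovered → point at 10; [13,15] uncovered → point at 15; [18,21] uncovered → point at 21.
Points: 5, 10, 15, 21 (4 total).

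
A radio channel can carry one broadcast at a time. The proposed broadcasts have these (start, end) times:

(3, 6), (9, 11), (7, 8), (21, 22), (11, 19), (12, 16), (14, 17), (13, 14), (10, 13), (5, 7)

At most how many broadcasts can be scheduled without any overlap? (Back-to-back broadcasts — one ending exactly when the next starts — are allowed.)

By end time: (3,6), (5,7), (7,8), (9,11), (10,13), (13,14), (12,16), (14,17), (11,19), (21,22).
Pick (3,6); next start ≥ 6 → (7,8); next start ≥ 8 → (9,11); next start ≥ 11 → (13,14); next start ≥ 14 → (14,17); next start ≥ 17 → (21,22).
Selected 6 broadcasts.

6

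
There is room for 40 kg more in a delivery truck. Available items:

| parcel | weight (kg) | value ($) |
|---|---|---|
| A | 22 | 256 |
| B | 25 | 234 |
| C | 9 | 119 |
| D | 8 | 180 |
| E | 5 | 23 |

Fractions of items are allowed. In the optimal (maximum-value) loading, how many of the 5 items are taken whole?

Sort by value per unit weight and fill in that order.
Order: D (180/8=22.50) > C (119/9=13.22) > A (256/22=11.64) > B (234/25=9.36) > E (23/5=4.60)
Fill: take D (8 @ 180) → take C (9 @ 119) → take A (22 @ 256) → take 1/25 of B → 9.36; 40/40 used.
3 item(s) taken whole; one partial (take 1/25 of B).

3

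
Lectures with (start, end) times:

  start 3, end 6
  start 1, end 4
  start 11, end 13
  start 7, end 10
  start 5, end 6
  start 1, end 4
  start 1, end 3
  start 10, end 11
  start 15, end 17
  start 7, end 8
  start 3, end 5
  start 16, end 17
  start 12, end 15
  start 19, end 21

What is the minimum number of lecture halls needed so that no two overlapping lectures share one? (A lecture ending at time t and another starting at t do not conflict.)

Count concurrent intervals with a sweep; the peak is the room count.
Events (time:±→running): 1:+→1 1:+→2 1:+→3 3:-→2 3:+→3 3:+→4 … peak 4.

4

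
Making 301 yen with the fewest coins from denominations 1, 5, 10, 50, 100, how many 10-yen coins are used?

0

Greedy: take as many of the largest coin as possible, then repeat with the remainder.
301 = 3×100 + 1×1
Count of 10: 0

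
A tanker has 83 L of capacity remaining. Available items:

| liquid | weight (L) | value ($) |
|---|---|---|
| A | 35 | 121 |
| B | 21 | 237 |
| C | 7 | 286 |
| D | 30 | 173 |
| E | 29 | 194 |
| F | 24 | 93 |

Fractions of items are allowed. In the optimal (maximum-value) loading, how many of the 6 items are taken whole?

Ratios (sorted): C 40.86, B 11.29, E 6.69, D 5.77, F 3.88, A 3.46
take C (7 @ 286); take B (21 @ 237); take E (29 @ 194); take 26/30 of D → 149.93. Capacity used 83/83.
3 item(s) taken whole; one partial (take 26/30 of D).

3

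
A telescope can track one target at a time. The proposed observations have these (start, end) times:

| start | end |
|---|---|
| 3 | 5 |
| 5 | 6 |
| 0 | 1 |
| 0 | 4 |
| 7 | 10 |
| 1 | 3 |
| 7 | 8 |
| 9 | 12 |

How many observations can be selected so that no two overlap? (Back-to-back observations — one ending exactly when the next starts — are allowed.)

6

By end time: (0,1), (1,3), (0,4), (3,5), (5,6), (7,8), (7,10), (9,12).
Pick (0,1); next start ≥ 1 → (1,3); next start ≥ 3 → (3,5); next start ≥ 5 → (5,6); next start ≥ 6 → (7,8); next start ≥ 8 → (9,12).
Selected 6 observations.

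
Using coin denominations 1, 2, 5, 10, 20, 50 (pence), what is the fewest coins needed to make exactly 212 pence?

Use the largest denomination that fits, subtract, and repeat.
212 − 4×50→12 − 1×10→2 − 1×2→0
Total coins = 4 + 1 + 1 = 6

6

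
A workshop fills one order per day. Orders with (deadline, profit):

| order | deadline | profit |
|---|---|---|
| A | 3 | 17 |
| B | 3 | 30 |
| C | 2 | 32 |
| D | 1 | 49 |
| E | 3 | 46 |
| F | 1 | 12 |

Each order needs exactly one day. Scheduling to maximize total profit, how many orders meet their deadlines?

Take jobs in profit order; each goes to the latest open slot no later than its deadline.
Profit order: D=49 E=46 C=32 B=30 A=17 F=12
Assign: D→slot 1, E→slot 3, C→slot 2, B skipped, A skipped, F skipped.
Slots: [1:D] [2:C] [3:E]
3 of 6 scheduled.

3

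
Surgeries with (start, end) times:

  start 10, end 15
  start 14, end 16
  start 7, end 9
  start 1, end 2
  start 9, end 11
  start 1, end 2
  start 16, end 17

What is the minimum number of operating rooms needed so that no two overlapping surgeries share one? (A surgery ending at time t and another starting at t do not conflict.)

Count concurrent intervals with a sweep; the peak is the room count.
Events (time:±→running): 1:+→1 1:+→2 … peak 2.

2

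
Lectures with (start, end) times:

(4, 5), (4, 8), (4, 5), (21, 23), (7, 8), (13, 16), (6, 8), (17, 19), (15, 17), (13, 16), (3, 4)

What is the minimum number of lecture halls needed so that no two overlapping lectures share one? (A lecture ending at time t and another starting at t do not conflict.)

3

Count concurrent intervals with a sweep; the peak is the room count.
starts: [3, 4, 4, 4, 6, 7, 13, 13, 15, 17, 21]
ends:   [4, 5, 5, 8, 8, 8, 16, 16, 17, 19, 23]
s3→1 e4→0 s4→1 s4→2 s4→3  — peak 3.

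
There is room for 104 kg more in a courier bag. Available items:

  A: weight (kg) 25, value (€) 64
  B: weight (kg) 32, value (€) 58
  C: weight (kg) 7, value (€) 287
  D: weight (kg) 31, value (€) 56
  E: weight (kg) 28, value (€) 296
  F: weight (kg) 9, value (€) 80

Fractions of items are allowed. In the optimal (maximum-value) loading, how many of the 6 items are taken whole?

Ratios (sorted): C 41.00, E 10.57, F 8.89, A 2.56, B 1.81, D 1.81
take C (7 @ 287); take E (28 @ 296); take F (9 @ 80); take A (25 @ 64); take B (32 @ 58); take 3/31 of D → 5.42. Capacity used 104/104.
5 item(s) taken whole; one partial (take 3/31 of D).

5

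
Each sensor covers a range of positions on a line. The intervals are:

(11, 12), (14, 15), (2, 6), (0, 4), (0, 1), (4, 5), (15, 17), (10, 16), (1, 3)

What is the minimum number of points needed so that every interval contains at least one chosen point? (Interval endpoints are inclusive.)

Process intervals by earliest right end; each time one isn't hit yet, stab at its right endpoint.
Sorted: [0,1] [1,3] [0,4] [4,5] [2,6] [11,12] [14,15] [10,16] [15,17]
{[0,1],[1,3],[0,4]} hit by 1; {[4,5],[2,6]} hit by 5; {[11,12]} hit by 12; {[14,15],[10,16],[15,17]} hit by 15.
Points: 1, 5, 12, 15 (4 total).

4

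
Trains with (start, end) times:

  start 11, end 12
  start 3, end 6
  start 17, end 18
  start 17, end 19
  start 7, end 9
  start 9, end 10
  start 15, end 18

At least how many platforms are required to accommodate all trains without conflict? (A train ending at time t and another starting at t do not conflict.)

The answer is the maximum number of intervals overlapping at any instant.
Events (time:±→running): 3:+→1 6:-→0 7:+→1 9:-→0 9:+→1 10:-→0 11:+→1 12:-→0 15:+→1 17:+→2 17:+→3 … peak 3.

3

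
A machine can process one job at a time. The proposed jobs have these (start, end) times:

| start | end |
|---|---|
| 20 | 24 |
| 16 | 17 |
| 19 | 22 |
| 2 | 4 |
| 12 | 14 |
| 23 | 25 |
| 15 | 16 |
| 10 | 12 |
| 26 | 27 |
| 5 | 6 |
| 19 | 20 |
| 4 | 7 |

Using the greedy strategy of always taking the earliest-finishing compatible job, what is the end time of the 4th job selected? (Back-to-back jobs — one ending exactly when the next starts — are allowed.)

Greedy by earliest finish: after sorting by end time, pick each interval compatible with the last pick.
Sorted by end: (2,4)  (5,6)  (4,7)  (10,12)  (12,14)  (15,16)  (16,17)  (19,20)  (19,22)  (20,24)  (23,25)  (26,27)
take (2,4); take (5,6); take (10,12); take (12,14); take (15,16); take (16,17); take (19,20); take (20,24); take (26,27).
Selected: (2,4) (5,6) (10,12) (12,14) (15,16) (16,17) (19,20) (20,24) (26,27)

14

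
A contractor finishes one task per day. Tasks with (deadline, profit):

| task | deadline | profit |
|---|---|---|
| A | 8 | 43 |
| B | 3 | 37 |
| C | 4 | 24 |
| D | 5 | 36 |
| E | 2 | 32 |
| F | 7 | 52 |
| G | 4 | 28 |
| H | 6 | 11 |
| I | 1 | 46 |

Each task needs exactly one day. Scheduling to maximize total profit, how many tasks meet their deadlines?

By profit: F(d7,52), I(d1,46), A(d8,43), B(d3,37), D(d5,36), E(d2,32), G(d4,28), C(d4,24), H(d6,11)
F→slot 7; I→slot 1; A→slot 8; B→slot 3; D→slot 5; E→slot 2; G→slot 4; C skipped; H→slot 6.
8 of 9 scheduled.

8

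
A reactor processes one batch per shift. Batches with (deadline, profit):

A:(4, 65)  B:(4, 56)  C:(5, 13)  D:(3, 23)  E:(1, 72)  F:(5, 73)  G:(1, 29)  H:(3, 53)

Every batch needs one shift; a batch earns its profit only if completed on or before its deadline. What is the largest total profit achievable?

Take jobs in profit order; each goes to the latest open slot no later than its deadline.
Profit order: F=73 E=72 A=65 B=56 H=53 G=29 D=23 C=13
Assign: F→slot 5, E→slot 1, A→slot 4, B→slot 3, H→slot 2, G skipped, D skipped, C skipped.
Slots: [1:E] [2:H] [3:B] [4:A] [5:F]
Profit = 72 + 53 + 56 + 65 + 73 = 319

319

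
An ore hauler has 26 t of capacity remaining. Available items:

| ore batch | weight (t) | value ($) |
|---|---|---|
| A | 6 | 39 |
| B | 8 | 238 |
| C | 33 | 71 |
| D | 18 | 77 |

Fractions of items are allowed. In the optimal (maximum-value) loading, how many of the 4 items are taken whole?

Sort by value per unit weight and fill in that order.
Order: B (238/8=29.75) > A (39/6=6.50) > D (77/18=4.28) > C (71/33=2.15)
Fill: take B (8 @ 238) → take A (6 @ 39) → take 12/18 of D → 51.33; 26/26 used.
2 item(s) taken whole; one partial (take 12/18 of D).

2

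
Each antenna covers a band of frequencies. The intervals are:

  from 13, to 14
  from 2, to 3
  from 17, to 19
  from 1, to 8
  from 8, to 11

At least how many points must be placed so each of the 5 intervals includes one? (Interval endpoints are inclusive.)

Process intervals by earliest right end; each time one isn't hit yet, stab at its right endpoint.
By right end: [2,3]  [1,8]  [8,11]  [13,14]  [17,19]
[2,3] uncovered → point at 3; [8,11] uncovered → point at 11; [13,14] uncovered → point at 14; [17,19] uncovered → point at 19.
Points: 3, 11, 14, 19 (4 total).

4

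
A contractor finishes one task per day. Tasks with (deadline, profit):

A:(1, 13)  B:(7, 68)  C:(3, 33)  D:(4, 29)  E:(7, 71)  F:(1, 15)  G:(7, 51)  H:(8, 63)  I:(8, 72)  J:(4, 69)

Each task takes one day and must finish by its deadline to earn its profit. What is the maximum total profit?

456

Sort by profit descending; place each in the latest free slot ≤ its deadline.
Profit order: I=72 E=71 J=69 B=68 H=63 G=51 C=33 D=29 F=15 A=13
Assign: I→slot 8, E→slot 7, J→slot 4, B→slot 6, H→slot 5, G→slot 3, C→slot 2, D→slot 1, F skipped, A skipped.
Slots: [1:D] [2:C] [3:G] [4:J] [5:H] [6:B] [7:E] [8:I]
Profit = 29 + 33 + 51 + 69 + 63 + 68 + 71 + 72 = 456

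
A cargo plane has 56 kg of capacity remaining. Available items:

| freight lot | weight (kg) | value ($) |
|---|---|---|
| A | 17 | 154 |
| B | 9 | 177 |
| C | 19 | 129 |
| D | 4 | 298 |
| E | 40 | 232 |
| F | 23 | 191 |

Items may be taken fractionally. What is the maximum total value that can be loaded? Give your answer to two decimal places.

Greedy by value/weight ratio, highest first.
Ratios (sorted): D 74.50, B 19.67, A 9.06, F 8.30, C 6.79, E 5.80
take D (4 @ 298); take B (9 @ 177); take A (17 @ 154); take F (23 @ 191); take 3/19 of C → 20.37. Capacity used 56/56.
Total value = 840.37

840.37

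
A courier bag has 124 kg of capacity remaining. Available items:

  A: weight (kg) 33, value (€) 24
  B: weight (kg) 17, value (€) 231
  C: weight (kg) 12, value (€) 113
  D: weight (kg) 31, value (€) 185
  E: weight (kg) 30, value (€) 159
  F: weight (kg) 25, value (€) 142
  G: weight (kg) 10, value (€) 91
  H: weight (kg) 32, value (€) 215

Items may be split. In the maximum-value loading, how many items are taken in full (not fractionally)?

Order: B (231/17=13.59) > C (113/12=9.42) > G (91/10=9.10) > H (215/32=6.72) > D (185/31=5.97) > F (142/25=5.68) > E (159/30=5.30) > A (24/33=0.73)
Fill: take B (17 @ 231) → take C (12 @ 113) → take G (10 @ 91) → take H (32 @ 215) → take D (31 @ 185) → take 22/25 of F → 124.96; 124/124 used.
5 item(s) taken whole; one partial (take 22/25 of F).

5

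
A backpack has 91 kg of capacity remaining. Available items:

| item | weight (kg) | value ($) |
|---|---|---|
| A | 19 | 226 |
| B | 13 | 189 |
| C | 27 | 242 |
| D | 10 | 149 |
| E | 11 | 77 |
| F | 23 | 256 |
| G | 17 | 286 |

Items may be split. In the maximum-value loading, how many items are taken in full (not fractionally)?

5

Order: G (286/17=16.82) > D (149/10=14.90) > B (189/13=14.54) > A (226/19=11.89) > F (256/23=11.13) > C (242/27=8.96) > E (77/11=7.00)
Fill: take G (17 @ 286) → take D (10 @ 149) → take B (13 @ 189) → take A (19 @ 226) → take F (23 @ 256) → take 9/27 of C → 80.67; 91/91 used.
5 item(s) taken whole; one partial (take 9/27 of C).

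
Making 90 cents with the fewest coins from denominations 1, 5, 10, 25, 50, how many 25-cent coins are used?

1

90 = 1×50 + 1×25 + 1×10 + 1×5
Count of 25: 1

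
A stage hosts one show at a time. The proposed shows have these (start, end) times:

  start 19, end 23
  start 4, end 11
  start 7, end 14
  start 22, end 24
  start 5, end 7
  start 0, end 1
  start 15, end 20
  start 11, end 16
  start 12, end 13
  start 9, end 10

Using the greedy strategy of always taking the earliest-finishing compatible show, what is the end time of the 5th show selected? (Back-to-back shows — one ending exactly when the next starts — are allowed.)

By end time: (0,1), (5,7), (9,10), (4,11), (12,13), (7,14), (11,16), (15,20), (19,23), (22,24).
Pick (0,1); next start ≥ 1 → (5,7); next start ≥ 7 → (9,10); next start ≥ 10 → (12,13); next start ≥ 13 → (15,20); next start ≥ 20 → (22,24).
Selected: (0,1) (5,7) (9,10) (12,13) (15,20) (22,24)

20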